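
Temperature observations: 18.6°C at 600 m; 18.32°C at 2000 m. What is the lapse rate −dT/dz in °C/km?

Γ = −ΔT/Δz = (18.6 − 18.32) / (2000 − 600) m
  = 0.28°C / 1.4 km = 0.2°C/km

0.2°C/km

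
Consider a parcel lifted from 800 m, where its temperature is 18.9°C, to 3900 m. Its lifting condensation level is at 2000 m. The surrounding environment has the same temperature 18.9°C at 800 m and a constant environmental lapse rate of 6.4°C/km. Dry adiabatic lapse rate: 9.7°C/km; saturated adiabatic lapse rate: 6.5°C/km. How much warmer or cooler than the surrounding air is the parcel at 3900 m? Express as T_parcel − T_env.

Parcel:
  From 800 m to 2000 m (dry): cools by 9.7 × 1.2 = 11.64°C, giving 7.26°C.
  From 2000 m to 3900 m (saturated): cools by 6.5 × 1.9 = 12.35°C, giving -5.09°C.
Environment:
  From 800 m to 3900 m (environment): cools by 6.4 × 3.1 = 19.84°C, giving -0.94°C.
T_parcel − T_env = -5.09 − (-0.94) = -4.15°C

-4.15°C (parcel cooler than environment)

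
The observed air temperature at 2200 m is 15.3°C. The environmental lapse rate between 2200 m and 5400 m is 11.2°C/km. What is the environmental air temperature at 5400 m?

-20.54°C

2200 → 5400 m (environmental, 11.2°C/km): ΔT = -11.2 × 3.2 = -35.84°C → T = -20.54°C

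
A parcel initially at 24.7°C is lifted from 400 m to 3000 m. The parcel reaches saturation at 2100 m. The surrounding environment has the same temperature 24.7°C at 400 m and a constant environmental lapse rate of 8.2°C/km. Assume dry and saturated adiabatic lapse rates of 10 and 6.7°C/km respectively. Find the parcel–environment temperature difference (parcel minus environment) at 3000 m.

Parcel:
  400–2100 m, dry: Δz = 1.7 km ⇒ ΔT = -17°C; T = 7.7°C
  2100–3000 m, saturated: Δz = 0.9 km ⇒ ΔT = -6.03°C; T = 1.67°C
Environment:
  400–3000 m, environment: Δz = 2.6 km ⇒ ΔT = -21.32°C; T = 3.38°C
T_parcel − T_env = 1.67 − 3.38 = -1.71°C

-1.71°C (parcel cooler than environment)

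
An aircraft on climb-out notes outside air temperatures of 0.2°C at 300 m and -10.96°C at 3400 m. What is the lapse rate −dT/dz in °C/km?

Γ = −ΔT/Δz = (0.2 − (-10.96)) / (3400 − 300) m
  = 11.16°C / 3.1 km = 3.6°C/km

3.6°C/km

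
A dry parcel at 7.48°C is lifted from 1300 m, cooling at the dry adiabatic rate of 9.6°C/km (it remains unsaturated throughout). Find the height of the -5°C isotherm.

2600 m

Height above start = (7.48 − (-5)) / 9.6 = 1.3 km
Altitude = 1300 m + 1300 m = 2600 m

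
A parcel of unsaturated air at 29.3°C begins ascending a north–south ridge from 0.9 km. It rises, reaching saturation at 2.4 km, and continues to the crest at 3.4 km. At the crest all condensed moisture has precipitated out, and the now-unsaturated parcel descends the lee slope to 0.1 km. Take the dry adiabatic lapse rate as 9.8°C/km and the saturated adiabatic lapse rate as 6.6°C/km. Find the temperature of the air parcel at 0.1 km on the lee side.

900 → 2400 m (dry, 9.8°C/km): ΔT = -9.8 × 1.5 = -14.7°C → T = 14.6°C
2400 → 3400 m (saturated, 6.6°C/km): ΔT = -6.6 × 1 = -6.6°C → T = 8°C
3400 → 100 m (dry descent, 9.8°C/km): ΔT = +9.8 × 3.3 = +32.34°C → T = 40.34°C

40.34°C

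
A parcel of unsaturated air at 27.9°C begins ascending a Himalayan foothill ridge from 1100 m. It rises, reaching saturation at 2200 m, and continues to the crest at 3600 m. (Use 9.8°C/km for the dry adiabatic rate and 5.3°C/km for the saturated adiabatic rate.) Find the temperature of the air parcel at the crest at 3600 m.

9.7°C

From 1100 m to 2200 m (dry): cools by 9.8 × 1.1 = 10.78°C, giving 17.12°C.
From 2200 m to 3600 m (saturated): cools by 5.3 × 1.4 = 7.42°C, giving 9.7°C.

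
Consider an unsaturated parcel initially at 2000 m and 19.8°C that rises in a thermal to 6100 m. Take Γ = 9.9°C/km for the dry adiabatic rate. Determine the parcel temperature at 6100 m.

Dry adiabatic to 6100 m: -9.9 × 4.1 km = -40.59°C, so T = -20.79°C.

-20.79°C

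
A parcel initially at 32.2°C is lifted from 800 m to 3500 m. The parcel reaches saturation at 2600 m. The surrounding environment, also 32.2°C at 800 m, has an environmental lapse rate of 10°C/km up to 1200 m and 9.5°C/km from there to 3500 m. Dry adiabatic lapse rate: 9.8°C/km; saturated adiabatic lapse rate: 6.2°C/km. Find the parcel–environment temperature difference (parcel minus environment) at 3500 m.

+2.63°C (parcel warmer than environment)

Parcel:
  800–2600 m, dry: Δz = 1.8 km ⇒ ΔT = -17.64°C; T = 14.56°C
  2600–3500 m, saturated: Δz = 0.9 km ⇒ ΔT = -5.58°C; T = 8.98°C
Environment:
  800–1200 m, environment, lower layer: Δz = 0.4 km ⇒ ΔT = -4°C; T = 28.2°C
  1200–3500 m, environment, upper layer: Δz = 2.3 km ⇒ ΔT = -21.85°C; T = 6.35°C
T_parcel − T_env = 8.98 − 6.35 = +2.63°C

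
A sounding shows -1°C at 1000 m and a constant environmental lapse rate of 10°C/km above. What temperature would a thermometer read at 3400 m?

-25°C

From 1000 m to 3400 m (environmental): cools by 10 × 2.4 = 24°C, giving -25°C.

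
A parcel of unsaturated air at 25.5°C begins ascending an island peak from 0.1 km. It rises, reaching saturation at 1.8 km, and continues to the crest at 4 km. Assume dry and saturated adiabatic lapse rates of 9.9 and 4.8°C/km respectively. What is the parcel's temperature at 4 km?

Dry to 1800 m: -9.9 × 1.7 km = -16.83°C, so T = 8.67°C.
Saturated to 4000 m: -4.8 × 2.2 km = -10.56°C, so T = -1.89°C.

-1.89°C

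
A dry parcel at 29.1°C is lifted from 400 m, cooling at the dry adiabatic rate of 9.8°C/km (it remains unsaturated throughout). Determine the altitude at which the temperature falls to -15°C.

Height above start = (29.1 − (-15)) / 9.8 = 4.5 km
Altitude = 400 m + 4500 m = 4900 m

4900 m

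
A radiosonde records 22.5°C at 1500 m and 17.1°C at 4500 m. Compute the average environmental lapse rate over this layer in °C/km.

Γ = −ΔT/Δz = (22.5 − 17.1) / (4500 − 1500) m
  = 5.4°C / 3 km = 1.8°C/km

1.8°C/km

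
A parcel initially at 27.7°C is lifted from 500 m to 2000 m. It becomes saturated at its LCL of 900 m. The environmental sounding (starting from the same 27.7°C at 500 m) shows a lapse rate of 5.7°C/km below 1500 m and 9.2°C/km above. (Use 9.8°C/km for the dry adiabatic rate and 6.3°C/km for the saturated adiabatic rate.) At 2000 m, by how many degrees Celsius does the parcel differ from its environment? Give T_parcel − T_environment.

Parcel:
  Dry to 900 m: -9.8 × 0.4 km = -3.92°C, so T = 23.78°C.
  Saturated to 2000 m: -6.3 × 1.1 km = -6.93°C, so T = 16.85°C.
Environment:
  Environment, lower layer to 1500 m: -5.7 × 1 km = -5.7°C, so T = 22°C.
  Environment, upper layer to 2000 m: -9.2 × 0.5 km = -4.6°C, so T = 17.4°C.
T_parcel − T_env = 16.85 − 17.4 = -0.55°C

-0.55°C (parcel cooler than environment)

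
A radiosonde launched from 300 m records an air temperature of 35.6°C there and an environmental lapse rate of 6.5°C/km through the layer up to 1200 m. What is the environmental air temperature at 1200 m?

29.75°C

From 300 m to 1200 m (environmental): cools by 6.5 × 0.9 = 5.85°C, giving 29.75°C.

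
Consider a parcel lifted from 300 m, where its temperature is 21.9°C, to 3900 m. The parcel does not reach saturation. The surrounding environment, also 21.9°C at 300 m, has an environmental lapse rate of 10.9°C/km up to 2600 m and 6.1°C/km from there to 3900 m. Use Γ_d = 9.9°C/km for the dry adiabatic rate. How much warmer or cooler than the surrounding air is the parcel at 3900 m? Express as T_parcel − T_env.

-2.64°C (parcel cooler than environment)

Parcel:
  Dry to 3900 m: -9.9 × 3.6 km = -35.64°C, so T = -13.74°C.
Environment:
  Environment, lower layer to 2600 m: -10.9 × 2.3 km = -25.07°C, so T = -3.17°C.
  Environment, upper layer to 3900 m: -6.1 × 1.3 km = -7.93°C, so T = -11.1°C.
T_parcel − T_env = -13.74 − (-11.1) = -2.64°C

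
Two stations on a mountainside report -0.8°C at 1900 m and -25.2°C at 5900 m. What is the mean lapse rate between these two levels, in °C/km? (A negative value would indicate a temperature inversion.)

Γ = −ΔT/Δz = (-0.8 − (-25.2)) / (5900 − 1900) m
  = 24.4°C / 4 km = 6.1°C/km

6.1°C/km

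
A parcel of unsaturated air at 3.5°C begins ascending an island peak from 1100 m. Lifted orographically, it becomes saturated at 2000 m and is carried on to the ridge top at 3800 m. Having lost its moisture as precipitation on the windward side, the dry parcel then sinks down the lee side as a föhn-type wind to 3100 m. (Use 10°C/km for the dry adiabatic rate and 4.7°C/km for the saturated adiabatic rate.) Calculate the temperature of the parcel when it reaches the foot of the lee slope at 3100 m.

From 1100 m to 2000 m (dry): cools by 10 × 0.9 = 9°C, giving -5.5°C.
From 2000 m to 3800 m (saturated): cools by 4.7 × 1.8 = 8.46°C, giving -13.96°C.
From 3800 m to 3100 m (dry descent): warms by 10 × 0.7 = 7°C, giving -6.96°C.

-6.96°C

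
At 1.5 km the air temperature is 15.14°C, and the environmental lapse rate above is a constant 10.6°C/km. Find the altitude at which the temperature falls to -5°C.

Height above start = (15.14 − (-5)) / 10.6 = 1.9 km
Altitude = 1500 m + 1900 m = 3400 m

3.4 km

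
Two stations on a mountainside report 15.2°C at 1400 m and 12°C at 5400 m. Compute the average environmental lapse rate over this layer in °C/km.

Γ = −ΔT/Δz = (15.2 − 12) / (5400 − 1400) m
  = 3.2°C / 4 km = 0.8°C/km

0.8°C/km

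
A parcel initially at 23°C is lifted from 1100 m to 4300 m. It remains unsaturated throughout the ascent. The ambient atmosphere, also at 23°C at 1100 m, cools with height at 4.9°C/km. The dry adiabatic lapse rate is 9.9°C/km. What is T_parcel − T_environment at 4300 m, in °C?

-16°C (parcel cooler than environment)

Parcel:
  Dry to 4300 m: -9.9 × 3.2 km = -31.68°C, so T = -8.68°C.
Environment:
  Environment to 4300 m: -4.9 × 3.2 km = -15.68°C, so T = 7.32°C.
T_parcel − T_env = -8.68 − 7.32 = -16°C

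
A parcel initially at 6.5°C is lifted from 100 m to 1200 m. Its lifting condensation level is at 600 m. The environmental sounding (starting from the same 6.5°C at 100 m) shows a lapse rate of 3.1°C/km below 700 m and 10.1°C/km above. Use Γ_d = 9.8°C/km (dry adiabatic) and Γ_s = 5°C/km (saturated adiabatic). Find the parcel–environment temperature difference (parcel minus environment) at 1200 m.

-0.99°C (parcel cooler than environment)

Parcel:
  From 100 m to 600 m (dry): cools by 9.8 × 0.5 = 4.9°C, giving 1.6°C.
  From 600 m to 1200 m (saturated): cools by 5 × 0.6 = 3°C, giving -1.4°C.
Environment:
  From 100 m to 700 m (environment, lower layer): cools by 3.1 × 0.6 = 1.86°C, giving 4.64°C.
  From 700 m to 1200 m (environment, upper layer): cools by 10.1 × 0.5 = 5.05°C, giving -0.41°C.
T_parcel − T_env = -1.4 − (-0.41) = -0.99°C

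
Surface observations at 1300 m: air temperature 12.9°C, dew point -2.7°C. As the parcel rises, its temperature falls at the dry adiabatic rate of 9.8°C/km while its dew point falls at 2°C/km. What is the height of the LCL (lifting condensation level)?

3300 m

T and T_d converge at 9.8 − 2 = 7.8°C per km
Height above start = (12.9 − (-2.7)) / 7.8 = 2 km
LCL altitude = 1300 m + 2000 m = 3300 m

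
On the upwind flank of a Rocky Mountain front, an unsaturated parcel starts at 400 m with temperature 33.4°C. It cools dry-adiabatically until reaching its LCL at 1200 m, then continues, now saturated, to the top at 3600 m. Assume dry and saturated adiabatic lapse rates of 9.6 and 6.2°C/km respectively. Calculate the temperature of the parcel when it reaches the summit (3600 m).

10.84°C

400–1200 m, dry: Δz = 0.8 km ⇒ ΔT = -7.68°C; T = 25.72°C
1200–3600 m, saturated: Δz = 2.4 km ⇒ ΔT = -14.88°C; T = 10.84°C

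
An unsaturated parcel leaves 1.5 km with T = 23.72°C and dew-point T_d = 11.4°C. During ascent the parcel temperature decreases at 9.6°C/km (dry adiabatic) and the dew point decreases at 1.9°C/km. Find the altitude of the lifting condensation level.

3.1 km

T and T_d converge at 9.6 − 1.9 = 7.7°C per km
Height above start = (23.72 − 11.4) / 7.7 = 1.6 km
LCL altitude = 1500 m + 1600 m = 3100 m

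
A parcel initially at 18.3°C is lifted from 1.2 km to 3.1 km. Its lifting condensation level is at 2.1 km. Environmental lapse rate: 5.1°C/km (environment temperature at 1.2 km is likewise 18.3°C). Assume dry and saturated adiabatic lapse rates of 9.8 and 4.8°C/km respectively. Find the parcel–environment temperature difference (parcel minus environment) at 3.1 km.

Parcel:
  Dry to 2100 m: -9.8 × 0.9 km = -8.82°C, so T = 9.48°C.
  Saturated to 3100 m: -4.8 × 1 km = -4.8°C, so T = 4.68°C.
Environment:
  Environment to 3100 m: -5.1 × 1.9 km = -9.69°C, so T = 8.61°C.
T_parcel − T_env = 4.68 − 8.61 = -3.93°C

-3.93°C (parcel cooler than environment)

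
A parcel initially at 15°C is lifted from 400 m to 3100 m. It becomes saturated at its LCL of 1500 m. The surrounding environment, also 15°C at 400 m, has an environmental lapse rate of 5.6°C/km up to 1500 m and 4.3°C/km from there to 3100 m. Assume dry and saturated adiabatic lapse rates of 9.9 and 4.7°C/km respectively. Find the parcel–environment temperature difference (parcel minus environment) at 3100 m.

-5.37°C (parcel cooler than environment)

Parcel:
  400–1500 m, dry: Δz = 1.1 km ⇒ ΔT = -10.89°C; T = 4.11°C
  1500–3100 m, saturated: Δz = 1.6 km ⇒ ΔT = -7.52°C; T = -3.41°C
Environment:
  400–1500 m, environment, lower layer: Δz = 1.1 km ⇒ ΔT = -6.16°C; T = 8.84°C
  1500–3100 m, environment, upper layer: Δz = 1.6 km ⇒ ΔT = -6.88°C; T = 1.96°C
T_parcel − T_env = -3.41 − 1.96 = -5.37°C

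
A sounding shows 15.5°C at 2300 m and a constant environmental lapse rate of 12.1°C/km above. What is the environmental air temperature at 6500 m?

-35.32°C

2300 → 6500 m (environmental, 12.1°C/km): ΔT = -12.1 × 4.2 = -50.82°C → T = -35.32°C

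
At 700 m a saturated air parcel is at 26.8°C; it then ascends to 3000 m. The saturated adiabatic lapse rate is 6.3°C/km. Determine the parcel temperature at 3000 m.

700 → 3000 m (saturated adiabatic, 6.3°C/km): ΔT = -6.3 × 2.3 = -14.49°C → T = 12.31°C

12.31°C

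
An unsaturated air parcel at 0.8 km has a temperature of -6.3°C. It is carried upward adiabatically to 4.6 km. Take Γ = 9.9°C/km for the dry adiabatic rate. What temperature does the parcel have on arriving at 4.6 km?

-43.92°C

From 800 m to 4600 m (dry adiabatic): cools by 9.9 × 3.8 = 37.62°C, giving -43.92°C.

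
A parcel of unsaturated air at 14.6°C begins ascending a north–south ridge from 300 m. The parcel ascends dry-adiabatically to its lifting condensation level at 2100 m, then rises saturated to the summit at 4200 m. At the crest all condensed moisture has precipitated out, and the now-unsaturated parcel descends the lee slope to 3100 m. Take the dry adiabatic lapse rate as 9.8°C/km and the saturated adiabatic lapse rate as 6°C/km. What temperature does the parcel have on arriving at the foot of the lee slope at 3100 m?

Dry to 2100 m: -9.8 × 1.8 km = -17.64°C, so T = -3.04°C.
Saturated to 4200 m: -6 × 2.1 km = -12.6°C, so T = -15.64°C.
Dry descent to 3100 m: +9.8 × 1.1 km = +10.78°C, so T = -4.86°C.

-4.86°C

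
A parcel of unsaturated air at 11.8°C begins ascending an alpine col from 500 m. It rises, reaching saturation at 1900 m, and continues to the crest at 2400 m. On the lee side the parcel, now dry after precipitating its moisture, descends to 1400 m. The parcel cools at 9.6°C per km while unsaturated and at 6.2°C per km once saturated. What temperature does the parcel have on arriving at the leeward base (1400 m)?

4.86°C

Dry to 1900 m: -9.6 × 1.4 km = -13.44°C, so T = -1.64°C.
Saturated to 2400 m: -6.2 × 0.5 km = -3.1°C, so T = -4.74°C.
Dry descent to 1400 m: +9.6 × 1 km = +9.6°C, so T = 4.86°C.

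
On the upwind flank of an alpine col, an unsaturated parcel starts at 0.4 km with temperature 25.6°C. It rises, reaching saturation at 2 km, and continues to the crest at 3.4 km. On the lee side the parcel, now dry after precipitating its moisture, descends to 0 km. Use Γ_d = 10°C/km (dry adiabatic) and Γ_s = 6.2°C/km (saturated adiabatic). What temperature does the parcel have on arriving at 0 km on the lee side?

Dry to 2000 m: -10 × 1.6 km = -16°C, so T = 9.6°C.
Saturated to 3400 m: -6.2 × 1.4 km = -8.68°C, so T = 0.92°C.
Dry descent to 0 m: +10 × 3.4 km = +34°C, so T = 34.92°C.

34.92°C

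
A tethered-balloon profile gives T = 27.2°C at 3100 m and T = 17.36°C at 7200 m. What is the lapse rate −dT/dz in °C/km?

2.4°C/km

Γ = −ΔT/Δz = (27.2 − 17.36) / (7200 − 3100) m
  = 9.84°C / 4.1 km = 2.4°C/km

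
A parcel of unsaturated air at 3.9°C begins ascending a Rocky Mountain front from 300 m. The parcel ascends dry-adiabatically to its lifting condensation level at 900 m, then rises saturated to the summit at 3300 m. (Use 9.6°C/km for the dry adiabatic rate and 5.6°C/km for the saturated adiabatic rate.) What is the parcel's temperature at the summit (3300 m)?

300–900 m, dry: Δz = 0.6 km ⇒ ΔT = -5.76°C; T = -1.86°C
900–3300 m, saturated: Δz = 2.4 km ⇒ ΔT = -13.44°C; T = -15.3°C

-15.3°C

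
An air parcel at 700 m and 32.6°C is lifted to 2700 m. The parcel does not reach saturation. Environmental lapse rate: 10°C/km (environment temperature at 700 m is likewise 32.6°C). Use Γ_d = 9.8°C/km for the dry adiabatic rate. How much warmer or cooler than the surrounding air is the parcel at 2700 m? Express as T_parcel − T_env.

+0.4°C (parcel warmer than environment)

Parcel:
  Dry to 2700 m: -9.8 × 2 km = -19.6°C, so T = 13°C.
Environment:
  Environment to 2700 m: -10 × 2 km = -20°C, so T = 12.6°C.
T_parcel − T_env = 13 − 12.6 = +0.4°C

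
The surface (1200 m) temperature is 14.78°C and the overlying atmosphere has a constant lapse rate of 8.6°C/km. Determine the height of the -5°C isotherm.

3500 m

Height above start = (14.78 − (-5)) / 8.6 = 2.3 km
Altitude = 1200 m + 2300 m = 3500 m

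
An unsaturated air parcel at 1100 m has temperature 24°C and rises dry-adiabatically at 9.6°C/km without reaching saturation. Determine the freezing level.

3600 m

Height above start = (24 − 0) / 9.6 = 2.5 km
Altitude = 1100 m + 2500 m = 3600 m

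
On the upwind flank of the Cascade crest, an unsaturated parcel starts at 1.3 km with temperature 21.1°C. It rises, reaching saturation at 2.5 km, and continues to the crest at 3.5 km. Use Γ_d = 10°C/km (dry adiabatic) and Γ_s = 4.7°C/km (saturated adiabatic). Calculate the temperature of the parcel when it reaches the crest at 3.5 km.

1300–2500 m, dry: Δz = 1.2 km ⇒ ΔT = -12°C; T = 9.1°C
2500–3500 m, saturated: Δz = 1 km ⇒ ΔT = -4.7°C; T = 4.4°C

4.4°C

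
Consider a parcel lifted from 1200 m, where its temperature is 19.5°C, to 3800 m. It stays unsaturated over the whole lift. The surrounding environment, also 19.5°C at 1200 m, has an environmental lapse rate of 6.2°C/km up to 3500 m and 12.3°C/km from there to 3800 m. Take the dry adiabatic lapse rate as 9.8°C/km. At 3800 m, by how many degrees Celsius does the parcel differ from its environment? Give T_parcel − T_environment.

Parcel:
  From 1200 m to 3800 m (dry): cools by 9.8 × 2.6 = 25.48°C, giving -5.98°C.
Environment:
  From 1200 m to 3500 m (environment, lower layer): cools by 6.2 × 2.3 = 14.26°C, giving 5.24°C.
  From 3500 m to 3800 m (environment, upper layer): cools by 12.3 × 0.3 = 3.69°C, giving 1.55°C.
T_parcel − T_env = -5.98 − 1.55 = -7.53°C

-7.53°C (parcel cooler than environment)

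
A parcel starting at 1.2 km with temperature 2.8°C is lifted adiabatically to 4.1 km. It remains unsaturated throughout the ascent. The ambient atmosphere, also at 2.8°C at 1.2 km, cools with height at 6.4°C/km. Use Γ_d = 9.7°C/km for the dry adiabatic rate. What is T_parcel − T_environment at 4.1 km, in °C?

Parcel:
  From 1200 m to 4100 m (dry): cools by 9.7 × 2.9 = 28.13°C, giving -25.33°C.
Environment:
  From 1200 m to 4100 m (environment): cools by 6.4 × 2.9 = 18.56°C, giving -15.76°C.
T_parcel − T_env = -25.33 − (-15.76) = -9.57°C

-9.57°C (parcel cooler than environment)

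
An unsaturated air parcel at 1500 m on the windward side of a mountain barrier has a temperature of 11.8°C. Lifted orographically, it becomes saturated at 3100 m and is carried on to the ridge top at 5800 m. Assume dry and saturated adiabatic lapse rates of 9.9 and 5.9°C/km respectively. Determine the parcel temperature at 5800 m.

1500 → 3100 m (dry, 9.9°C/km): ΔT = -9.9 × 1.6 = -15.84°C → T = -4.04°C
3100 → 5800 m (saturated, 5.9°C/km): ΔT = -5.9 × 2.7 = -15.93°C → T = -19.97°C

-19.97°C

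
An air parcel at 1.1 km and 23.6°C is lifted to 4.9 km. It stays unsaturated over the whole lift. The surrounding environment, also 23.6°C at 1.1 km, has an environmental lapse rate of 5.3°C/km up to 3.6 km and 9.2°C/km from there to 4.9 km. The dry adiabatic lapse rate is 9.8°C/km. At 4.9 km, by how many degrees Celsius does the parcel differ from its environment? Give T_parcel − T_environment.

Parcel:
  From 1100 m to 4900 m (dry): cools by 9.8 × 3.8 = 37.24°C, giving -13.64°C.
Environment:
  From 1100 m to 3600 m (environment, lower layer): cools by 5.3 × 2.5 = 13.25°C, giving 10.35°C.
  From 3600 m to 4900 m (environment, upper layer): cools by 9.2 × 1.3 = 11.96°C, giving -1.61°C.
T_parcel − T_env = -13.64 − (-1.61) = -12.03°C

-12.03°C (parcel cooler than environment)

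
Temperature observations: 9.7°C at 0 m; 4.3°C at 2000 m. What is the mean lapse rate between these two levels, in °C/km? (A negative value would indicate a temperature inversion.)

2.7°C/km

Γ = −ΔT/Δz = (9.7 − 4.3) / (2000 − 0) m
  = 5.4°C / 2 km = 2.7°C/km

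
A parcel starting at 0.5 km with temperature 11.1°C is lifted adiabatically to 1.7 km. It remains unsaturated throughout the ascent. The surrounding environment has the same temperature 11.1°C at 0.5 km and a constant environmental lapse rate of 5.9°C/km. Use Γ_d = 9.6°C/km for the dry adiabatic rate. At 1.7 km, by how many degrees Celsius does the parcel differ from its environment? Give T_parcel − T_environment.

-4.44°C (parcel cooler than environment)

Parcel:
  From 500 m to 1700 m (dry): cools by 9.6 × 1.2 = 11.52°C, giving -0.42°C.
Environment:
  From 500 m to 1700 m (environment): cools by 5.9 × 1.2 = 7.08°C, giving 4.02°C.
T_parcel − T_env = -0.42 − 4.02 = -4.44°C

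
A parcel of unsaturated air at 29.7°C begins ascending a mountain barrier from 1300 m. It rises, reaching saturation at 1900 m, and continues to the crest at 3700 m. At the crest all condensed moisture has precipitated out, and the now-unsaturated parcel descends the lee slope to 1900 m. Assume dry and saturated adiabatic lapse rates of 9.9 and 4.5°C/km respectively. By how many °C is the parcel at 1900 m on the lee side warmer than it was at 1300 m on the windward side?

From 1300 m to 1900 m (dry): cools by 9.9 × 0.6 = 5.94°C, giving 23.76°C.
From 1900 m to 3700 m (saturated): cools by 4.5 × 1.8 = 8.1°C, giving 15.66°C.
From 3700 m to 1900 m (dry descent): warms by 9.9 × 1.8 = 17.82°C, giving 33.48°C.
Net change vs windward start: 33.48 − 29.7 = +3.78°C

+3.78°C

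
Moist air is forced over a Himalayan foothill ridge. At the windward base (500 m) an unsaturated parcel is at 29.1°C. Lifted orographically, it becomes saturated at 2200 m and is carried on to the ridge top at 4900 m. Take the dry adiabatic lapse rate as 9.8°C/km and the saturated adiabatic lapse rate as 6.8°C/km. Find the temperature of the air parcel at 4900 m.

-5.92°C

500 → 2200 m (dry, 9.8°C/km): ΔT = -9.8 × 1.7 = -16.66°C → T = 12.44°C
2200 → 4900 m (saturated, 6.8°C/km): ΔT = -6.8 × 2.7 = -18.36°C → T = -5.92°C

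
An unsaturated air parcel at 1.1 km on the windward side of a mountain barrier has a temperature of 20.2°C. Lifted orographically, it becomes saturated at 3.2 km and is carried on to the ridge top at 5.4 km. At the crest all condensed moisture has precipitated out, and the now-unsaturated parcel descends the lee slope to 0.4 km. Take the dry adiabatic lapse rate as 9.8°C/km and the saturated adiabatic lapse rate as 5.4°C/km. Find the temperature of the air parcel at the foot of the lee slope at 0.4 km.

36.74°C

From 1100 m to 3200 m (dry): cools by 9.8 × 2.1 = 20.58°C, giving -0.38°C.
From 3200 m to 5400 m (saturated): cools by 5.4 × 2.2 = 11.88°C, giving -12.26°C.
From 5400 m to 400 m (dry descent): warms by 9.8 × 5 = 49°C, giving 36.74°C.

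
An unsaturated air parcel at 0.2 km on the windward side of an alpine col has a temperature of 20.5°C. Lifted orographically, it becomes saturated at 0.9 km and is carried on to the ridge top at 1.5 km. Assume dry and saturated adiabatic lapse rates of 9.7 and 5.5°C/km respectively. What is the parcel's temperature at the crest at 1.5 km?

10.41°C

200–900 m, dry: Δz = 0.7 km ⇒ ΔT = -6.79°C; T = 13.71°C
900–1500 m, saturated: Δz = 0.6 km ⇒ ΔT = -3.3°C; T = 10.41°C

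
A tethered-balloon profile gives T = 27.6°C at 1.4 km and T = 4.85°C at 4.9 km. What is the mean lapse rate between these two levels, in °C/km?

6.5°C/km

Γ = −ΔT/Δz = (27.6 − 4.85) / (4900 − 1400) m
  = 22.75°C / 3.5 km = 6.5°C/km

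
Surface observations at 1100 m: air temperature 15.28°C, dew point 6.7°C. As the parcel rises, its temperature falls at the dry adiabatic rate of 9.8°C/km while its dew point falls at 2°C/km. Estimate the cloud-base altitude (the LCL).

T and T_d converge at 9.8 − 2 = 7.8°C per km
Height above start = (15.28 − 6.7) / 7.8 = 1.1 km
LCL altitude = 1100 m + 1100 m = 2200 m

2200 m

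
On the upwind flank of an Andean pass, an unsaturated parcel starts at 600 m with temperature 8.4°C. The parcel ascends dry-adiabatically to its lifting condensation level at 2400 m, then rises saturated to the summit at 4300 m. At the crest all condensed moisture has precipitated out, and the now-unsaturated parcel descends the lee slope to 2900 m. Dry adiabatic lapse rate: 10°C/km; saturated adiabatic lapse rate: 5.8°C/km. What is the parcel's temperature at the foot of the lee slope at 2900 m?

-6.62°C

From 600 m to 2400 m (dry): cools by 10 × 1.8 = 18°C, giving -9.6°C.
From 2400 m to 4300 m (saturated): cools by 5.8 × 1.9 = 11.02°C, giving -20.62°C.
From 4300 m to 2900 m (dry descent): warms by 10 × 1.4 = 14°C, giving -6.62°C.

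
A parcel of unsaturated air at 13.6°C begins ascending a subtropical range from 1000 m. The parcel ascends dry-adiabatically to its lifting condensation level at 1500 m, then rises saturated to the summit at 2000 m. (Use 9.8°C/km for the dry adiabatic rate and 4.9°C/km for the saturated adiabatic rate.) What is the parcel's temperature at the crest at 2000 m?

Dry to 1500 m: -9.8 × 0.5 km = -4.9°C, so T = 8.7°C.
Saturated to 2000 m: -4.9 × 0.5 km = -2.45°C, so T = 6.25°C.

6.25°C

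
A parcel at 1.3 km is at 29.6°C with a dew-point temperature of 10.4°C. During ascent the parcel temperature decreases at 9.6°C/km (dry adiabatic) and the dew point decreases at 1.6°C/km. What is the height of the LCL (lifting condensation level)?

3.7 km

T and T_d converge at 9.6 − 1.6 = 8°C per km
Height above start = (29.6 − 10.4) / 8 = 2.4 km
LCL altitude = 1300 m + 2400 m = 3700 m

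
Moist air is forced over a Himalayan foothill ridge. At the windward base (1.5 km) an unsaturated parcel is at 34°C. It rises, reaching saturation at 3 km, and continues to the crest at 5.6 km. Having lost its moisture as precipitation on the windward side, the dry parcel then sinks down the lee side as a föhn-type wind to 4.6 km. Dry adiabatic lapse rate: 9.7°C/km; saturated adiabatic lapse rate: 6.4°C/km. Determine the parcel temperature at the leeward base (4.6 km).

12.51°C

1500 → 3000 m (dry, 9.7°C/km): ΔT = -9.7 × 1.5 = -14.55°C → T = 19.45°C
3000 → 5600 m (saturated, 6.4°C/km): ΔT = -6.4 × 2.6 = -16.64°C → T = 2.81°C
5600 → 4600 m (dry descent, 9.7°C/km): ΔT = +9.7 × 1 = +9.7°C → T = 12.51°C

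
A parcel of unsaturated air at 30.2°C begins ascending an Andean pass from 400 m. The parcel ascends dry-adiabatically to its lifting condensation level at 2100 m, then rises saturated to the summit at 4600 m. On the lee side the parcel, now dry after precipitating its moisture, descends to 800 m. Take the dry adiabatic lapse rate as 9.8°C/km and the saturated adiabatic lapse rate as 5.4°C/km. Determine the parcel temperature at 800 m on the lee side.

37.28°C

400 → 2100 m (dry, 9.8°C/km): ΔT = -9.8 × 1.7 = -16.66°C → T = 13.54°C
2100 → 4600 m (saturated, 5.4°C/km): ΔT = -5.4 × 2.5 = -13.5°C → T = 0.04°C
4600 → 800 m (dry descent, 9.8°C/km): ΔT = +9.8 × 3.8 = +37.24°C → T = 37.28°C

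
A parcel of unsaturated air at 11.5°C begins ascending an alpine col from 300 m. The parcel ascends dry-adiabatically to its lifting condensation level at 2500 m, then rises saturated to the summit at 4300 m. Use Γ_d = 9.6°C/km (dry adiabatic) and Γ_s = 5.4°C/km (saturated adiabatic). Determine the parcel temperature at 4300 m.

-19.34°C

300 → 2500 m (dry, 9.6°C/km): ΔT = -9.6 × 2.2 = -21.12°C → T = -9.62°C
2500 → 4300 m (saturated, 5.4°C/km): ΔT = -5.4 × 1.8 = -9.72°C → T = -19.34°C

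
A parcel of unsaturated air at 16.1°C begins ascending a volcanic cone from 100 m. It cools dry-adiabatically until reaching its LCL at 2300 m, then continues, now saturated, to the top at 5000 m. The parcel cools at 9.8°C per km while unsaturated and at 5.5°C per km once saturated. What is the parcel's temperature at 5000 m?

100 → 2300 m (dry, 9.8°C/km): ΔT = -9.8 × 2.2 = -21.56°C → T = -5.46°C
2300 → 5000 m (saturated, 5.5°C/km): ΔT = -5.5 × 2.7 = -14.85°C → T = -20.31°C

-20.31°C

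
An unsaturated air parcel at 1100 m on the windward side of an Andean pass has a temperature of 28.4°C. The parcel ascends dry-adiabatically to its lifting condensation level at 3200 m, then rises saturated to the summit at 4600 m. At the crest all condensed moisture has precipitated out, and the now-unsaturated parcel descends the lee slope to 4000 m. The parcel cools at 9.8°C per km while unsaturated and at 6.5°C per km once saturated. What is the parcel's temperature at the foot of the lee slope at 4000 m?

4.6°C

From 1100 m to 3200 m (dry): cools by 9.8 × 2.1 = 20.58°C, giving 7.82°C.
From 3200 m to 4600 m (saturated): cools by 6.5 × 1.4 = 9.1°C, giving -1.28°C.
From 4600 m to 4000 m (dry descent): warms by 9.8 × 0.6 = 5.88°C, giving 4.6°C.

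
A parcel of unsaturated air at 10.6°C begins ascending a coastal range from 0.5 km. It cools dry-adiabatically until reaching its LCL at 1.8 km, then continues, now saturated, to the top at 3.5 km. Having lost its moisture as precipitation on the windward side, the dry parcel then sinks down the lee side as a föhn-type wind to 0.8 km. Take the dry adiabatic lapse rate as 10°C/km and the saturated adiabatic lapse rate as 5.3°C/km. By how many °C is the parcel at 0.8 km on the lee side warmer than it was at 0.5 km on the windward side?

From 500 m to 1800 m (dry): cools by 10 × 1.3 = 13°C, giving -2.4°C.
From 1800 m to 3500 m (saturated): cools by 5.3 × 1.7 = 9.01°C, giving -11.41°C.
From 3500 m to 800 m (dry descent): warms by 10 × 2.7 = 27°C, giving 15.59°C.
Net change vs windward start: 15.59 − 10.6 = +4.99°C

+4.99°C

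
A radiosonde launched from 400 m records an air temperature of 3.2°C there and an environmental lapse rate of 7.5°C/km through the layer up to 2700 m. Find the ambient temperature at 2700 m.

-14.05°C

Environmental to 2700 m: -7.5 × 2.3 km = -17.25°C, so T = -14.05°C.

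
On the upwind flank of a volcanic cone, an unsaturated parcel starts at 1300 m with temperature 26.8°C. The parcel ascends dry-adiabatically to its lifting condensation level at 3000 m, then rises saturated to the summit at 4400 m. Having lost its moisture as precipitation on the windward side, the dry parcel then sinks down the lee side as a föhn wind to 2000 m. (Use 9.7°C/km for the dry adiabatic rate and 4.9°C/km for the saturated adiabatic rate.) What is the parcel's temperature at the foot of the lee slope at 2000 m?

Dry to 3000 m: -9.7 × 1.7 km = -16.49°C, so T = 10.31°C.
Saturated to 4400 m: -4.9 × 1.4 km = -6.86°C, so T = 3.45°C.
Dry descent to 2000 m: +9.7 × 2.4 km = +23.28°C, so T = 26.73°C.

26.73°C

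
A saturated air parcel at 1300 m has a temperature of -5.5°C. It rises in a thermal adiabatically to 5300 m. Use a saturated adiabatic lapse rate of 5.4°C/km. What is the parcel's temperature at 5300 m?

-27.1°C

From 1300 m to 5300 m (saturated adiabatic): cools by 5.4 × 4 = 21.6°C, giving -27.1°C.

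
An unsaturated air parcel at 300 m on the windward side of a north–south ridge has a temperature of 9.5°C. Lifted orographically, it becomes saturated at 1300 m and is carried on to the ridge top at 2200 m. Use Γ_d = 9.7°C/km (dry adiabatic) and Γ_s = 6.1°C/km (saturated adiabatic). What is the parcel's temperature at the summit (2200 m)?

-5.69°C

300 → 1300 m (dry, 9.7°C/km): ΔT = -9.7 × 1 = -9.7°C → T = -0.2°C
1300 → 2200 m (saturated, 6.1°C/km): ΔT = -6.1 × 0.9 = -5.49°C → T = -5.69°C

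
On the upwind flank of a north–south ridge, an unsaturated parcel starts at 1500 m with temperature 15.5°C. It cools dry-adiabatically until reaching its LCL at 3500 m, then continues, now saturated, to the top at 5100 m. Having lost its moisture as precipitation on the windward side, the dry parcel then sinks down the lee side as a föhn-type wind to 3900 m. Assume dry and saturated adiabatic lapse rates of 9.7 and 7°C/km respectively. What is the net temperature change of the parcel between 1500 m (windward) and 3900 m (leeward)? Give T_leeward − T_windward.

1500–3500 m, dry: Δz = 2 km ⇒ ΔT = -19.4°C; T = -3.9°C
3500–5100 m, saturated: Δz = 1.6 km ⇒ ΔT = -11.2°C; T = -15.1°C
5100–3900 m, dry descent: Δz = 1.2 km ⇒ ΔT = +11.64°C; T = -3.46°C
Net change vs windward start: -3.46 − 15.5 = -18.96°C

-18.96°C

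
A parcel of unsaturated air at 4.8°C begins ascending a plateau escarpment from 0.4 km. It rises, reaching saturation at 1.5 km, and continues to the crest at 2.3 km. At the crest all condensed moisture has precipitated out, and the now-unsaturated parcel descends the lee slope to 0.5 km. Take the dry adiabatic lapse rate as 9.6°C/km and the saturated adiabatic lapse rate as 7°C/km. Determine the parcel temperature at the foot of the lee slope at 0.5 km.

400 → 1500 m (dry, 9.6°C/km): ΔT = -9.6 × 1.1 = -10.56°C → T = -5.76°C
1500 → 2300 m (saturated, 7°C/km): ΔT = -7 × 0.8 = -5.6°C → T = -11.36°C
2300 → 500 m (dry descent, 9.6°C/km): ΔT = +9.6 × 1.8 = +17.28°C → T = 5.92°C

5.92°C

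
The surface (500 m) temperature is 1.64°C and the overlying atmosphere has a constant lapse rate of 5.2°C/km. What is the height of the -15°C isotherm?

3700 m

Height above start = (1.64 − (-15)) / 5.2 = 3.2 km
Altitude = 500 m + 3200 m = 3700 m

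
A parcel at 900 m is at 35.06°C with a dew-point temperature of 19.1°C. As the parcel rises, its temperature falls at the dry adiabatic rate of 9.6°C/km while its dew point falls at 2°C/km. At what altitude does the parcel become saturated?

3000 m

T and T_d converge at 9.6 − 2 = 7.6°C per km
Height above start = (35.06 − 19.1) / 7.6 = 2.1 km
LCL altitude = 900 m + 2100 m = 3000 m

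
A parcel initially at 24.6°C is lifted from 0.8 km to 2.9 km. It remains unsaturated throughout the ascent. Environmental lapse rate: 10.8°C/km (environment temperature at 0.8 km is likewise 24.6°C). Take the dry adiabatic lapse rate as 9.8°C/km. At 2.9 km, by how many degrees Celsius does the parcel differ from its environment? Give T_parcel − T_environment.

Parcel:
  800 → 2900 m (dry, 9.8°C/km): ΔT = -9.8 × 2.1 = -20.58°C → T = 4.02°C
Environment:
  800 → 2900 m (environment, 10.8°C/km): ΔT = -10.8 × 2.1 = -22.68°C → T = 1.92°C
T_parcel − T_env = 4.02 − 1.92 = +2.1°C

+2.1°C (parcel warmer than environment)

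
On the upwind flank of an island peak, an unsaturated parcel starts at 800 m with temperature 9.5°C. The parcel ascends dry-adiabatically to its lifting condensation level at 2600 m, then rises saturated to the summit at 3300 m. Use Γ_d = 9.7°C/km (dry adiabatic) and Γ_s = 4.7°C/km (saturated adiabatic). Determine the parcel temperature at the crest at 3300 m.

-11.25°C

800 → 2600 m (dry, 9.7°C/km): ΔT = -9.7 × 1.8 = -17.46°C → T = -7.96°C
2600 → 3300 m (saturated, 4.7°C/km): ΔT = -4.7 × 0.7 = -3.29°C → T = -11.25°C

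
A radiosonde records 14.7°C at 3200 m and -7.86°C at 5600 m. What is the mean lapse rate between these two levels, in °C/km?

9.4°C/km

Γ = −ΔT/Δz = (14.7 − (-7.86)) / (5600 − 3200) m
  = 22.56°C / 2.4 km = 9.4°C/km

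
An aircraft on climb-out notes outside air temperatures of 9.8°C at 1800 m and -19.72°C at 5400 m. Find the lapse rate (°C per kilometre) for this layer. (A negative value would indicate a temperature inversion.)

Γ = −ΔT/Δz = (9.8 − (-19.72)) / (5400 − 1800) m
  = 29.52°C / 3.6 km = 8.2°C/km

8.2°C/km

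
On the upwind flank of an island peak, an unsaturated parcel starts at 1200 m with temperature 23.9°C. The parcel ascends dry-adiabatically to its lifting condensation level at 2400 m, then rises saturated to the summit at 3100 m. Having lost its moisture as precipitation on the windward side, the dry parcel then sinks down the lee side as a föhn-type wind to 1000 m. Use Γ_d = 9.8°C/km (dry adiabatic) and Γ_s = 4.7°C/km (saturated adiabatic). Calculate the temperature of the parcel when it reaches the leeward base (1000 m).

29.43°C

From 1200 m to 2400 m (dry): cools by 9.8 × 1.2 = 11.76°C, giving 12.14°C.
From 2400 m to 3100 m (saturated): cools by 4.7 × 0.7 = 3.29°C, giving 8.85°C.
From 3100 m to 1000 m (dry descent): warms by 9.8 × 2.1 = 20.58°C, giving 29.43°C.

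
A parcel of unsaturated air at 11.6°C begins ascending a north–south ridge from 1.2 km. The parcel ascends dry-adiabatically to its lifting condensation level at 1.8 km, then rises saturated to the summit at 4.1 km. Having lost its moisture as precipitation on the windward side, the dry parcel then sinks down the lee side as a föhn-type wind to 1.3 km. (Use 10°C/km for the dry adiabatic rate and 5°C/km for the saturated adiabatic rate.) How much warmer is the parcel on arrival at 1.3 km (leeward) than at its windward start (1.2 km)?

From 1200 m to 1800 m (dry): cools by 10 × 0.6 = 6°C, giving 5.6°C.
From 1800 m to 4100 m (saturated): cools by 5 × 2.3 = 11.5°C, giving -5.9°C.
From 4100 m to 1300 m (dry descent): warms by 10 × 2.8 = 28°C, giving 22.1°C.
Net change vs windward start: 22.1 − 11.6 = +10.5°C

+10.5°C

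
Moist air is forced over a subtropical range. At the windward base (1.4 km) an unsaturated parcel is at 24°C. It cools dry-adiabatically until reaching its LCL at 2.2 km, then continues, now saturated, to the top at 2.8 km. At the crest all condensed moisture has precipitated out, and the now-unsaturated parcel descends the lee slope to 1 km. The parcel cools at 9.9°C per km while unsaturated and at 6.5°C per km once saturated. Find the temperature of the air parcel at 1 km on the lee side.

1400–2200 m, dry: Δz = 0.8 km ⇒ ΔT = -7.92°C; T = 16.08°C
2200–2800 m, saturated: Δz = 0.6 km ⇒ ΔT = -3.9°C; T = 12.18°C
2800–1000 m, dry descent: Δz = 1.8 km ⇒ ΔT = +17.82°C; T = 30°C

30°C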